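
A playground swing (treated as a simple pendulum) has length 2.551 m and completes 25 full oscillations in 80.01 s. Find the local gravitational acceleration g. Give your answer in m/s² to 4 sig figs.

9.832 m/s²

T = 80.01/25 = 3.2004 s.
From T = 2π√(L/g), g = 4π²L/T² = 4π² × 2.551/3.2004² = 9.832 m/s².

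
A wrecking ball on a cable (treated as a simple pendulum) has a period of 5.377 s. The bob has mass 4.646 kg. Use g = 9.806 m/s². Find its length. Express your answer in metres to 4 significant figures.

From T = 2π√(L/g), L = gT²/(4π²) = 9.806 × 5.3770²/(4π²) = 7.181 m.

7.181 m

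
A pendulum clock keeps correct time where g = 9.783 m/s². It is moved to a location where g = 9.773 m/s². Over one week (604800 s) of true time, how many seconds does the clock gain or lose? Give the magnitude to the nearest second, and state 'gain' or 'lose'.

lose 309 s

The clock's period scales as T ∝ 1/√g, so T'/T = √(9.783/9.773) = 1.00051.
In 604800 s of true time the clock registers 604800/1.00051 = 604490.8 s, so it loses 309 s.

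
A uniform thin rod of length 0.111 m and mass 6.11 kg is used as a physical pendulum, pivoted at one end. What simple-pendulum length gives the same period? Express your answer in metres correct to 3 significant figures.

0.0740 m

The equivalent simple-pendulum length is L_eq = I/(md), where I is about the pivot and d = 0.05550 m.
I_cm = (1/12)mL² = 0.006273 kg·m², so I = I_cm + md² = 0.006273 + 0.01882 = 0.02509 kg·m².
L_eq = 0.02509/(6.11 × 0.05550) = 0.0740 m.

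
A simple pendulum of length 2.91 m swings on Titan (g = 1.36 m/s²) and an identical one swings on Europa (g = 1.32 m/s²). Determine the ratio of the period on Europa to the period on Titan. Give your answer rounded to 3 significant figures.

1.02

T ∝ 1/√g, so T₂/T₁ = √(g₁/g₂) = √(1.36/1.32) = 1.02.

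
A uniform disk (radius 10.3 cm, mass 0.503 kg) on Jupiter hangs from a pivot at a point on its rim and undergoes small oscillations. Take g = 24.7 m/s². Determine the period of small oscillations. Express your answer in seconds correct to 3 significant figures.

I_cm = ½mr² = 0.002668 kg·m². The pivot is at distance d = 0.103 m from the centre of mass.
By the parallel-axis theorem, I = I_cm + md² = 0.002668 + 0.005336 = 0.008004 kg·m².
T = 2π√(I/(mgd)) = 2π√(0.008004/(0.503 × 24.7 × 0.103)) = 0.497 s.

0.497 s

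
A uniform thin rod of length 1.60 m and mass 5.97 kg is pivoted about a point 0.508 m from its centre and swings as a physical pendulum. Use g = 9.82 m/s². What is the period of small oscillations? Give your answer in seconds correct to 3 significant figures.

For a physical pendulum T = 2π√(I/(mgd)), with d = 0.5080 m from pivot to centre of mass.
I_cm = mL²/12 = 5.97 × 1.60²/12 = 1.274 kg·m²; I = I_cm + md² = 1.274 + 5.97 × 0.5080² = 2.814 kg·m².
T = 2π√(2.814/(5.97 × 9.82 × 0.5080)) = 1.93 s.

1.93 s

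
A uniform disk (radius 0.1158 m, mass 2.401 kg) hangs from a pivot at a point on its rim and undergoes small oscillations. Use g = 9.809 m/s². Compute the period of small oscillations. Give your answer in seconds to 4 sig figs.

0.8361 s

I_cm = ½mr² = 0.016098 kg·m². The pivot is at distance d = 0.1158 m from the centre of mass.
By the parallel-axis theorem, I = I_cm + md² = 0.016098 + 0.032197 = 0.048295 kg·m².
T = 2π√(I/(mgd)) = 2π√(0.048295/(2.401 × 9.809 × 0.1158)) = 0.8361 s.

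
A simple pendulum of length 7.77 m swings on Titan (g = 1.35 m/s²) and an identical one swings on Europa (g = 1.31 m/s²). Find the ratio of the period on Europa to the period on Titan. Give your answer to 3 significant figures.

T ∝ 1/√g, so T₂/T₁ = √(g₁/g₂) = √(1.35/1.31) = 1.02.

1.02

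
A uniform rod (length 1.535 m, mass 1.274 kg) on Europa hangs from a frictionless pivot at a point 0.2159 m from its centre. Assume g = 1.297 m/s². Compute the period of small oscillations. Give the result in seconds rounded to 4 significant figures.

5.853 s

For a physical pendulum T = 2π√(I/(mgd)), with d = 0.21590 m from pivot to centre of mass.
I_cm = mL²/12 = 1.274 × 1.535²/12 = 0.25015 kg·m²; I = I_cm + md² = 0.25015 + 1.274 × 0.21590² = 0.30954 kg·m².
T = 2π√(0.30954/(1.274 × 1.297 × 0.21590)) = 5.853 s.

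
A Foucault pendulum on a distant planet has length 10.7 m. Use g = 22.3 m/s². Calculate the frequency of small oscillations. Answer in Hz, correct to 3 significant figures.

0.230 Hz

T = 2π√(L/g) = 2π√(10.7/22.3) = 4.352 s, so f = 1/T = 0.230 Hz.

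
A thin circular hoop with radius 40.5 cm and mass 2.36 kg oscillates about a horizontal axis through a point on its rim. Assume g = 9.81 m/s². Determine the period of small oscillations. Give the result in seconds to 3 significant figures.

I_cm = mr² = 0.3871 kg·m². The pivot is at distance d = 0.405 m from the centre of mass.
By the parallel-axis theorem, I = I_cm + md² = 0.3871 + 0.3871 = 0.7742 kg·m².
T = 2π√(I/(mgd)) = 2π√(0.7742/(2.36 × 9.81 × 0.405)) = 1.81 s.

1.81 s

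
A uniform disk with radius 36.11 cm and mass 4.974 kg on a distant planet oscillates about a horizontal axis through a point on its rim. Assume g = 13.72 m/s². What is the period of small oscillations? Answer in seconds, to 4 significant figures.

1.248 s

I_cm = ½mr² = 0.32429 kg·m². The pivot is at distance d = 0.3611 m from the centre of mass.
By the parallel-axis theorem, I = I_cm + md² = 0.32429 + 0.64858 = 0.97286 kg·m².
T = 2π√(I/(mgd)) = 2π√(0.97286/(4.974 × 13.72 × 0.3611)) = 1.248 s.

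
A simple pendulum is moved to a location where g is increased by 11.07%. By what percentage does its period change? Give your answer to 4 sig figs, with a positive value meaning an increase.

T ∝ 1/√g, so T'/T = 1/√(1.1107) = 0.94886.
Percentage change in T = (0.94886 − 1) × 100% = -5.114%.

-5.114%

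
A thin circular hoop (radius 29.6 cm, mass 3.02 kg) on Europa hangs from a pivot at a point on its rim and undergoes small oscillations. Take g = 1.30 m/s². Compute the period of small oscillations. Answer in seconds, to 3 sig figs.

I_cm = mr² = 0.2646 kg·m². The pivot is at distance d = 0.296 m from the centre of mass.
By the parallel-axis theorem, I = I_cm + md² = 0.2646 + 0.2646 = 0.5292 kg·m².
T = 2π√(I/(mgd)) = 2π√(0.5292/(3.02 × 1.30 × 0.296)) = 4.24 s.

4.24 s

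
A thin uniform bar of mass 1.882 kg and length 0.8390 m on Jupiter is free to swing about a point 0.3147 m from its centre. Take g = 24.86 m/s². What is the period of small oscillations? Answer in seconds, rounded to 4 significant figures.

0.8921 s

For a physical pendulum T = 2π√(I/(mgd)), with d = 0.31470 m from pivot to centre of mass.
I_cm = mL²/12 = 1.882 × 0.8390²/12 = 0.11040 kg·m²; I = I_cm + md² = 0.11040 + 1.882 × 0.31470² = 0.29678 kg·m².
T = 2π√(0.29678/(1.882 × 24.86 × 0.31470)) = 0.8921 s.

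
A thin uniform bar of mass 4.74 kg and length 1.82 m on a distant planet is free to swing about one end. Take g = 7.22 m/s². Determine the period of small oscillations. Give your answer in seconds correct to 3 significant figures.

For a physical pendulum T = 2π√(I/(mgd)), with d = 0.9100 m from pivot to centre of mass.
I_cm = mL²/12 = 4.74 × 1.82²/12 = 1.308 kg·m²; I = I_cm + md² = 1.308 + 4.74 × 0.9100² = 5.234 kg·m².
T = 2π√(5.234/(4.74 × 7.22 × 0.9100)) = 2.58 s.

2.58 s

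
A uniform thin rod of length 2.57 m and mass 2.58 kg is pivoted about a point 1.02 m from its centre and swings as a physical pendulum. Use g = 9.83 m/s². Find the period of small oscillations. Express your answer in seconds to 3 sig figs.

For a physical pendulum T = 2π√(I/(mgd)), with d = 1.020 m from pivot to centre of mass.
I_cm = mL²/12 = 2.58 × 2.57²/12 = 1.420 kg·m²; I = I_cm + md² = 1.420 + 2.58 × 1.020² = 4.104 kg·m².
T = 2π√(4.104/(2.58 × 9.83 × 1.020)) = 2.50 s.

2.50 s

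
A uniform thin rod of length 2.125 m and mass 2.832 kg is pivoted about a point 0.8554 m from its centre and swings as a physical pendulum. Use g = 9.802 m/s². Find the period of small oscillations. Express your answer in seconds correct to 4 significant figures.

For a physical pendulum T = 2π√(I/(mgd)), with d = 0.85540 m from pivot to centre of mass.
I_cm = mL²/12 = 2.832 × 2.125²/12 = 1.0657 kg·m²; I = I_cm + md² = 1.0657 + 2.832 × 0.85540² = 3.1379 kg·m².
T = 2π√(3.1379/(2.832 × 9.802 × 0.85540)) = 2.284 s.

2.284 s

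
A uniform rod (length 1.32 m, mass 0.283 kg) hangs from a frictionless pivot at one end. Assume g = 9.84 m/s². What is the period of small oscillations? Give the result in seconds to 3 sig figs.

1.88 s

For a physical pendulum T = 2π√(I/(mgd)), with d = 0.6600 m from pivot to centre of mass.
I_cm = mL²/12 = 0.283 × 1.32²/12 = 0.04109 kg·m²; I = I_cm + md² = 0.04109 + 0.283 × 0.6600² = 0.1644 kg·m².
T = 2π√(0.1644/(0.283 × 9.84 × 0.6600)) = 1.88 s.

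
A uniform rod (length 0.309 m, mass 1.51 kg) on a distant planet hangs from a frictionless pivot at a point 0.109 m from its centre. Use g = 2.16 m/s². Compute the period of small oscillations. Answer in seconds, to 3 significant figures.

For a physical pendulum T = 2π√(I/(mgd)), with d = 0.1090 m from pivot to centre of mass.
I_cm = mL²/12 = 1.51 × 0.309²/12 = 0.01201 kg·m²; I = I_cm + md² = 0.01201 + 1.51 × 0.1090² = 0.02996 kg·m².
T = 2π√(0.02996/(1.51 × 2.16 × 0.1090)) = 1.82 s.

1.82 s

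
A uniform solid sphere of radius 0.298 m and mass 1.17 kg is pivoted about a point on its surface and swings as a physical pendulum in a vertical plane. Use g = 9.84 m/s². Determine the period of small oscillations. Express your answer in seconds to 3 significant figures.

I_cm = (2/5)mr² = 0.04156 kg·m². The pivot is at distance d = 0.298 m from the centre of mass.
By the parallel-axis theorem, I = I_cm + md² = 0.04156 + 0.1039 = 0.1455 kg·m².
T = 2π√(I/(mgd)) = 2π√(0.1455/(1.17 × 9.84 × 0.298)) = 1.29 s.

1.29 s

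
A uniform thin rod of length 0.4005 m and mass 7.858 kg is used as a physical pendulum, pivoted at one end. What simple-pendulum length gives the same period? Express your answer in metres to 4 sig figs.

The equivalent simple-pendulum length is L_eq = I/(md), where I is about the pivot and d = 0.20025 m.
I_cm = (1/12)mL² = 0.10504 kg·m², so I = I_cm + md² = 0.10504 + 0.31511 = 0.42014 kg·m².
L_eq = 0.42014/(7.858 × 0.20025) = 0.2670 m.

0.2670 m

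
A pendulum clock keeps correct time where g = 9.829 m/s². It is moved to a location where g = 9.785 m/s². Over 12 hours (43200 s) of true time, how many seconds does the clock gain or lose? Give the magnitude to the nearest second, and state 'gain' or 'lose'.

lose 97 s

The clock's period scales as T ∝ 1/√g, so T'/T = √(9.829/9.785) = 1.00225.
In 43200 s of true time the clock registers 43200/1.00225 = 43103.2 s, so it loses 97 s.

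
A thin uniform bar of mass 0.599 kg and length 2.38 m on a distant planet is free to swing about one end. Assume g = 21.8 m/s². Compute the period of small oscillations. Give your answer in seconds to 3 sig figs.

1.70 s

For a physical pendulum T = 2π√(I/(mgd)), with d = 1.190 m from pivot to centre of mass.
I_cm = mL²/12 = 0.599 × 2.38²/12 = 0.2827 kg·m²; I = I_cm + md² = 0.2827 + 0.599 × 1.190² = 1.131 kg·m².
T = 2π√(1.131/(0.599 × 21.8 × 1.190)) = 1.70 s.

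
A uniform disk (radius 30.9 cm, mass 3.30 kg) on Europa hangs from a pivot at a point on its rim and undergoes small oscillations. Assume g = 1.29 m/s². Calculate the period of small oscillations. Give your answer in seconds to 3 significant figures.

3.77 s

I_cm = ½mr² = 0.1575 kg·m². The pivot is at distance d = 0.309 m from the centre of mass.
By the parallel-axis theorem, I = I_cm + md² = 0.1575 + 0.3151 = 0.4726 kg·m².
T = 2π√(I/(mgd)) = 2π√(0.4726/(3.30 × 1.29 × 0.309)) = 3.77 s.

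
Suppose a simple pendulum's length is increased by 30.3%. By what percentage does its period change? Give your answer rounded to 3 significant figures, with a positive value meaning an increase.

T ∝ √L, so T'/T = √(1.303) = 1.141.
Percentage change in T = (1.141 − 1) × 100% = 14.1%.

14.1%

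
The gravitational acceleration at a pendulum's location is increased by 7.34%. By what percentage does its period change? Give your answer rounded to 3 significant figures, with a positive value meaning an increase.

-3.48%

T ∝ 1/√g, so T'/T = 1/√(1.073) = 0.9652.
Percentage change in T = (0.9652 − 1) × 100% = -3.48%.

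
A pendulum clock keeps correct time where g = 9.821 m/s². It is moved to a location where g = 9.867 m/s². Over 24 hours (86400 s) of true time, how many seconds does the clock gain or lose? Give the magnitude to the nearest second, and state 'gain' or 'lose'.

The clock's period scales as T ∝ 1/√g, so T'/T = √(9.821/9.867) = 0.997666.
In 86400 s of true time the clock registers 86400/0.997666 = 86602.1 s, so it gains 202 s.

gain 202 s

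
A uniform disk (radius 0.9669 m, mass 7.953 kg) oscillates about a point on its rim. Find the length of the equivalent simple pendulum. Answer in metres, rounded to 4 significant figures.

1.450 m

The equivalent simple-pendulum length is L_eq = I/(md), where I is about the pivot and d = 0.96690 m.
I_cm = ½mR² = 3.7176 kg·m², so I = I_cm + md² = 3.7176 + 7.4352 = 11.153 kg·m².
L_eq = 11.153/(7.953 × 0.96690) = 1.450 m.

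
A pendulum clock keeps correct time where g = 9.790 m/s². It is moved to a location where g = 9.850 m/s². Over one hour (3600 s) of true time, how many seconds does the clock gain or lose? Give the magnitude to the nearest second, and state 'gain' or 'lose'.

The clock's period scales as T ∝ 1/√g, so T'/T = √(9.790/9.850) = 0.996950.
In 3600 s of true time the clock registers 3600/0.996950 = 3611.0 s, so it gains 11 s.

gain 11 s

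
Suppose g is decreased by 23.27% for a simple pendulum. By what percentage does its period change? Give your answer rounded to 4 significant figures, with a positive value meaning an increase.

14.16%

T ∝ 1/√g, so T'/T = 1/√(0.76730) = 1.1416.
Percentage change in T = (1.1416 − 1) × 100% = 14.16%.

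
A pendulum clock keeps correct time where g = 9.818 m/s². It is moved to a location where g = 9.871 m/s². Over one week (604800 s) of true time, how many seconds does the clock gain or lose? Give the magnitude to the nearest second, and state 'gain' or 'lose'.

The clock's period scales as T ∝ 1/√g, so T'/T = √(9.818/9.871) = 0.997312.
In 604800 s of true time the clock registers 604800/0.997312 = 606430.2 s, so it gains 1630 s.

gain 1630 s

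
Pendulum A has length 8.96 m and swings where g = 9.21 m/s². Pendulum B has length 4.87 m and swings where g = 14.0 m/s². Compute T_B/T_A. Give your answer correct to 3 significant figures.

T = 2π√(L/g), so T_B/T_A = √((L_B/g_B)/(L_A/g_A)) = √((4.87/14.0)/(8.96/9.21)) = 0.598.

0.598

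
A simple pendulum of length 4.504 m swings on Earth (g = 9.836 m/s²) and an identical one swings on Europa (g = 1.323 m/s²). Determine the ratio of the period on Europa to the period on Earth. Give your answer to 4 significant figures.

2.727

T ∝ 1/√g, so T₂/T₁ = √(g₁/g₂) = √(9.836/1.323) = 2.727.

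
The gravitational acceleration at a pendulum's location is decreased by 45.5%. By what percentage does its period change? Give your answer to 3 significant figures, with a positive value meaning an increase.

35.5%

T ∝ 1/√g, so T'/T = 1/√(0.5450) = 1.355.
Percentage change in T = (1.355 − 1) × 100% = 35.5%.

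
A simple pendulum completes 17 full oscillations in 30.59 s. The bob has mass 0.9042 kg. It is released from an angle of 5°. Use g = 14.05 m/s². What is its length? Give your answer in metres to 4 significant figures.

T = 30.59/17 = 1.7994 s.
From T = 2π√(L/g), L = gT²/(4π²) = 14.05 × 1.7994²/(4π²) = 1.152 m.

1.152 m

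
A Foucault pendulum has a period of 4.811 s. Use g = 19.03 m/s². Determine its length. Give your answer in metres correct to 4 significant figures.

11.16 m

From T = 2π√(L/g), L = gT²/(4π²) = 19.03 × 4.8110²/(4π²) = 11.16 m.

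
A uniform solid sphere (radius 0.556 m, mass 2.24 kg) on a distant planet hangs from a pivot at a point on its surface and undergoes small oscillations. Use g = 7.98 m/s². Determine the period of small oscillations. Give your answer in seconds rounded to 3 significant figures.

1.96 s

I_cm = (2/5)mr² = 0.2770 kg·m². The pivot is at distance d = 0.556 m from the centre of mass.
By the parallel-axis theorem, I = I_cm + md² = 0.2770 + 0.6925 = 0.9695 kg·m².
T = 2π√(I/(mgd)) = 2π√(0.9695/(2.24 × 7.98 × 0.556)) = 1.96 s.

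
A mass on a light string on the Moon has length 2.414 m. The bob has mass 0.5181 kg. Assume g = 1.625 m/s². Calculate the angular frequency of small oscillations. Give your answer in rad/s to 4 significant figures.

ω = √(g/L) = √(1.625/2.414) = 0.8205 rad/s.

0.8205 rad/s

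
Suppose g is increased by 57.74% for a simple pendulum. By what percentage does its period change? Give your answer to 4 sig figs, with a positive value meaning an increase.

T ∝ 1/√g, so T'/T = 1/√(1.5774) = 0.79621.
Percentage change in T = (0.79621 − 1) × 100% = -20.38%.

-20.38%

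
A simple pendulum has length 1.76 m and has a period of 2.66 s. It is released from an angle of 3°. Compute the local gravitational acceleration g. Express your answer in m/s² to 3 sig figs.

From T = 2π√(L/g), g = 4π²L/T² = 4π² × 1.76/2.660² = 9.82 m/s².

9.82 m/s²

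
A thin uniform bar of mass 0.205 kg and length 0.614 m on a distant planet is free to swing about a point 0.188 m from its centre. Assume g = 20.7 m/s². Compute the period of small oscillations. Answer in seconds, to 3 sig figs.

For a physical pendulum T = 2π√(I/(mgd)), with d = 0.1880 m from pivot to centre of mass.
I_cm = mL²/12 = 0.205 × 0.614²/12 = 0.006440 kg·m²; I = I_cm + md² = 0.006440 + 0.205 × 0.1880² = 0.01369 kg·m².
T = 2π√(0.01369/(0.205 × 20.7 × 0.1880)) = 0.823 s.

0.823 s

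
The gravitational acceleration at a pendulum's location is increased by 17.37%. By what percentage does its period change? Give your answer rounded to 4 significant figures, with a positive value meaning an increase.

-7.696%

T ∝ 1/√g, so T'/T = 1/√(1.1737) = 0.92304.
Percentage change in T = (0.92304 − 1) × 100% = -7.696%.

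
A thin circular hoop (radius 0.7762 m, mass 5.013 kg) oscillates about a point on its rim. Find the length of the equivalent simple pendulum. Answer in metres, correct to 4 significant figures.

1.552 m

The equivalent simple-pendulum length is L_eq = I/(md), where I is about the pivot and d = 0.77620 m.
I_cm = mR² = 3.0203 kg·m², so I = I_cm + md² = 3.0203 + 3.0203 = 6.0405 kg·m².
L_eq = 6.0405/(5.013 × 0.77620) = 1.552 m.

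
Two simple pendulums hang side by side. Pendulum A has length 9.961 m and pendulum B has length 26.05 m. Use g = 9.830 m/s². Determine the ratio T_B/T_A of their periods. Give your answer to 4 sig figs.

1.617

T ∝ √L, so T_B/T_A = √(L_B/L_A) = √(26.05/9.961) = 1.617.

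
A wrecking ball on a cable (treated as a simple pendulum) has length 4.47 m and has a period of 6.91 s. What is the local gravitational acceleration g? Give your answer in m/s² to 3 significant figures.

3.70 m/s²

From T = 2π√(L/g), g = 4π²L/T² = 4π² × 4.47/6.910² = 3.70 m/s².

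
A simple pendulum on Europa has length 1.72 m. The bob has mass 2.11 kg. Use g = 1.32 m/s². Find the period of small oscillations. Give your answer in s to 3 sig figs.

T = 2π√(L/g) = 2π√(1.72/1.32) = 2π × 1.142 = 7.17 s.

7.17 s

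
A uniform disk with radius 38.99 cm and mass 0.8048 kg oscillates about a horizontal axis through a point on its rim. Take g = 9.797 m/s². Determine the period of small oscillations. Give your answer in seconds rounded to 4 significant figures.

I_cm = ½mr² = 0.061174 kg·m². The pivot is at distance d = 0.3899 m from the centre of mass.
By the parallel-axis theorem, I = I_cm + md² = 0.061174 + 0.12235 = 0.18352 kg·m².
T = 2π√(I/(mgd)) = 2π√(0.18352/(0.8048 × 9.797 × 0.3899)) = 1.535 s.

1.535 s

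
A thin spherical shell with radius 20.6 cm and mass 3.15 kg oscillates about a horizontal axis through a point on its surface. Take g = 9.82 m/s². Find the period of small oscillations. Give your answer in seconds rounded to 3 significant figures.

1.17 s

I_cm = (2/3)mr² = 0.08912 kg·m². The pivot is at distance d = 0.206 m from the centre of mass.
By the parallel-axis theorem, I = I_cm + md² = 0.08912 + 0.1337 = 0.2228 kg·m².
T = 2π√(I/(mgd)) = 2π√(0.2228/(3.15 × 9.82 × 0.206)) = 1.17 s.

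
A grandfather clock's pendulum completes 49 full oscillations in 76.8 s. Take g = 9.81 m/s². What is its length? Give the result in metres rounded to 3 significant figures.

0.610 m

T = 76.8/49 = 1.567 s.
From T = 2π√(L/g), L = gT²/(4π²) = 9.81 × 1.567²/(4π²) = 0.610 m.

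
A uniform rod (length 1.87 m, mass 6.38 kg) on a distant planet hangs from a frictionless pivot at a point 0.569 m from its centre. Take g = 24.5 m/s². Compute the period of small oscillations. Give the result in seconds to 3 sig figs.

For a physical pendulum T = 2π√(I/(mgd)), with d = 0.5690 m from pivot to centre of mass.
I_cm = mL²/12 = 6.38 × 1.87²/12 = 1.859 kg·m²; I = I_cm + md² = 1.859 + 6.38 × 0.5690² = 3.925 kg·m².
T = 2π√(3.925/(6.38 × 24.5 × 0.5690)) = 1.32 s.

1.32 s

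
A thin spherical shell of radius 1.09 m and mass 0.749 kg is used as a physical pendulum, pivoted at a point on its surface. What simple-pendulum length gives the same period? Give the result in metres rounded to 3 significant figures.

The equivalent simple-pendulum length is L_eq = I/(md), where I is about the pivot and d = 1.090 m.
I_cm = (2/3)mR² = 0.5933 kg·m², so I = I_cm + md² = 0.5933 + 0.8899 = 1.483 kg·m².
L_eq = 1.483/(0.749 × 1.090) = 1.82 m.

1.82 m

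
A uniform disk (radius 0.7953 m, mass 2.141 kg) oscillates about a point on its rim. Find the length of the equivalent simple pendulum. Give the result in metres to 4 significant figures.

The equivalent simple-pendulum length is L_eq = I/(md), where I is about the pivot and d = 0.79530 m.
I_cm = ½mR² = 0.67709 kg·m², so I = I_cm + md² = 0.67709 + 1.3542 = 2.0313 kg·m².
L_eq = 2.0313/(2.141 × 0.79530) = 1.193 m.

1.193 m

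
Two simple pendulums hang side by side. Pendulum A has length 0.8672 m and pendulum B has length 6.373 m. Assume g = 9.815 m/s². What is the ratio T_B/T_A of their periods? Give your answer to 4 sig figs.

T ∝ √L, so T_B/T_A = √(L_B/L_A) = √(6.373/0.8672) = 2.711.

2.711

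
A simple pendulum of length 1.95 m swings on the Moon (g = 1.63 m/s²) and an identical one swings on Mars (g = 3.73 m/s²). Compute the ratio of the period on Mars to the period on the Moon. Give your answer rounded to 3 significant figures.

0.661

T ∝ 1/√g, so T₂/T₁ = √(g₁/g₂) = √(1.63/3.73) = 0.661.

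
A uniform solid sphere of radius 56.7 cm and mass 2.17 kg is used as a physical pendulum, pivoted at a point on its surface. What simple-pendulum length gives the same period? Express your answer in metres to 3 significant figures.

0.794 m

The equivalent simple-pendulum length is L_eq = I/(md), where I is about the pivot and d = 0.5670 m.
I_cm = (2/5)mR² = 0.2791 kg·m², so I = I_cm + md² = 0.2791 + 0.6976 = 0.9767 kg·m².
L_eq = 0.9767/(2.17 × 0.5670) = 0.794 m.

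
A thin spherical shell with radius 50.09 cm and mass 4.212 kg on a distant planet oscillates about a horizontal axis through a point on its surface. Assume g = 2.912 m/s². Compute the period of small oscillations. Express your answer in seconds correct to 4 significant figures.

I_cm = (2/3)mr² = 0.70453 kg·m². The pivot is at distance d = 0.5009 m from the centre of mass.
By the parallel-axis theorem, I = I_cm + md² = 0.70453 + 1.0568 = 1.7613 kg·m².
T = 2π√(I/(mgd)) = 2π√(1.7613/(4.212 × 2.912 × 0.5009)) = 3.364 s.

3.364 s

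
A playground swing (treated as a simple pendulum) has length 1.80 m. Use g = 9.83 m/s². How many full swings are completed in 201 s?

T = 2π√(L/g) = 2π√(1.80/9.83) = 2.689 s.
Number of complete oscillations = ⌊201/2.689⌋ = ⌊74.76⌋ = 74.

74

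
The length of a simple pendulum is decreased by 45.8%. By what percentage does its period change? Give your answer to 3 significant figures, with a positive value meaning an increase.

-26.4%

T ∝ √L, so T'/T = √(0.5420) = 0.7362.
Percentage change in T = (0.7362 − 1) × 100% = -26.4%.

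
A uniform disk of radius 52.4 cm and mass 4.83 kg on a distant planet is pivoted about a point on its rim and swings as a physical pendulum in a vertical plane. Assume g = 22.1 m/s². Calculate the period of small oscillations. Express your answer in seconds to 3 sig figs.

I_cm = ½mr² = 0.6631 kg·m². The pivot is at distance d = 0.524 m from the centre of mass.
By the parallel-axis theorem, I = I_cm + md² = 0.6631 + 1.326 = 1.989 kg·m².
T = 2π√(I/(mgd)) = 2π√(1.989/(4.83 × 22.1 × 0.524)) = 1.18 s.

1.18 s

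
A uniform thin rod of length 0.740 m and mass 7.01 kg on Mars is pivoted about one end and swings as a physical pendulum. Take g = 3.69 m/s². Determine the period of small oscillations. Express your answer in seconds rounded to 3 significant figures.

For a physical pendulum T = 2π√(I/(mgd)), with d = 0.3700 m from pivot to centre of mass.
I_cm = mL²/12 = 7.01 × 0.740²/12 = 0.3199 kg·m²; I = I_cm + md² = 0.3199 + 7.01 × 0.3700² = 1.280 kg·m².
T = 2π√(1.280/(7.01 × 3.69 × 0.3700)) = 2.30 s.

2.30 s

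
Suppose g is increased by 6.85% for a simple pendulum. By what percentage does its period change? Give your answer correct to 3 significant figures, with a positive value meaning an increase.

T ∝ 1/√g, so T'/T = 1/√(1.069) = 0.9674.
Percentage change in T = (0.9674 − 1) × 100% = -3.26%.

-3.26%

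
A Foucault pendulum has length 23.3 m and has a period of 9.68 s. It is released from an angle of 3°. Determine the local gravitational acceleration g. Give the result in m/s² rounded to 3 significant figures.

From T = 2π√(L/g), g = 4π²L/T² = 4π² × 23.3/9.680² = 9.82 m/s².

9.82 m/s²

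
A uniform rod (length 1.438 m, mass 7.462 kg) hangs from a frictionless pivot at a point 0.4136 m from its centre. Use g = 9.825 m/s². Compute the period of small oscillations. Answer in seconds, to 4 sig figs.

1.826 s

For a physical pendulum T = 2π√(I/(mgd)), with d = 0.41360 m from pivot to centre of mass.
I_cm = mL²/12 = 7.462 × 1.438²/12 = 1.2859 kg·m²; I = I_cm + md² = 1.2859 + 7.462 × 0.41360² = 2.5623 kg·m².
T = 2π√(2.5623/(7.462 × 9.825 × 0.41360)) = 1.826 s.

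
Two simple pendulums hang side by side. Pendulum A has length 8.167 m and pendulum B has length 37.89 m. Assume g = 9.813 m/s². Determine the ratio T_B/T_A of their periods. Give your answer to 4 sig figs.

T ∝ √L, so T_B/T_A = √(L_B/L_A) = √(37.89/8.167) = 2.154.

2.154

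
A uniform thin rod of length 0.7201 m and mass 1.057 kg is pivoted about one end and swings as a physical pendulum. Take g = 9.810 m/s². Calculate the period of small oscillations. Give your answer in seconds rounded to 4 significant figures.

For a physical pendulum T = 2π√(I/(mgd)), with d = 0.36005 m from pivot to centre of mass.
I_cm = mL²/12 = 1.057 × 0.7201²/12 = 0.045675 kg·m²; I = I_cm + md² = 0.045675 + 1.057 × 0.36005² = 0.18270 kg·m².
T = 2π√(0.18270/(1.057 × 9.810 × 0.36005)) = 1.390 s.

1.390 s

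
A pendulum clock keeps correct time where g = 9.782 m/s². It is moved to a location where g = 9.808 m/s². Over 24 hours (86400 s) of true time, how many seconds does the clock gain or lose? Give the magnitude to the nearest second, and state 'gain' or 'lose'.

The clock's period scales as T ∝ 1/√g, so T'/T = √(9.782/9.808) = 0.998674.
In 86400 s of true time the clock registers 86400/0.998674 = 86514.7 s, so it gains 115 s.

gain 115 s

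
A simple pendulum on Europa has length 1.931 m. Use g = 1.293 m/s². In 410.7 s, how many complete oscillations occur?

T = 2π√(L/g) = 2π√(1.931/1.293) = 7.6784 s.
Number of complete oscillations = ⌊410.7/7.6784⌋ = ⌊53.488⌋ = 53.

53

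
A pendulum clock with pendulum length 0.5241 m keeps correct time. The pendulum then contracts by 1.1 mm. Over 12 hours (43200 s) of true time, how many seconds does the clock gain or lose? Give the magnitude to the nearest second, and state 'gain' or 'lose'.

T ∝ √L, so T'/T = √(0.52300/0.5241) = 0.998950.
In 43200 s of true time the clock registers 43200/0.998950 = 43245.4 s, so it gains 45 s.

gain 45 s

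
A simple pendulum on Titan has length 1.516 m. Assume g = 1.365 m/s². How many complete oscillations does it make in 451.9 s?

T = 2π√(L/g) = 2π√(1.516/1.365) = 6.6216 s.
Number of complete oscillations = ⌊451.9/6.6216⌋ = ⌊68.246⌋ = 68.

68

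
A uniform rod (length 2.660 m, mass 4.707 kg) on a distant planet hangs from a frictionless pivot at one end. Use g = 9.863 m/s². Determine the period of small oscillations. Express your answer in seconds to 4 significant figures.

2.664 s

For a physical pendulum T = 2π√(I/(mgd)), with d = 1.3300 m from pivot to centre of mass.
I_cm = mL²/12 = 4.707 × 2.660²/12 = 2.7754 kg·m²; I = I_cm + md² = 2.7754 + 4.707 × 1.3300² = 11.102 kg·m².
T = 2π√(11.102/(4.707 × 9.863 × 1.3300)) = 2.664 s.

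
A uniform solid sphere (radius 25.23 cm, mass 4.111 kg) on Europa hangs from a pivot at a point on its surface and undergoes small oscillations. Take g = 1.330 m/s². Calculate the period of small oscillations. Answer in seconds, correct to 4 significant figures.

I_cm = (2/5)mr² = 0.10467 kg·m². The pivot is at distance d = 0.2523 m from the centre of mass.
By the parallel-axis theorem, I = I_cm + md² = 0.10467 + 0.26169 = 0.36636 kg·m².
T = 2π√(I/(mgd)) = 2π√(0.36636/(4.111 × 1.330 × 0.2523)) = 3.238 s.

3.238 s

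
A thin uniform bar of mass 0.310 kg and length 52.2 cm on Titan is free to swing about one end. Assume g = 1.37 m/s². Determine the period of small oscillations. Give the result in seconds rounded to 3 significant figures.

For a physical pendulum T = 2π√(I/(mgd)), with d = 0.2610 m from pivot to centre of mass.
I_cm = mL²/12 = 0.310 × 0.522²/12 = 0.007039 kg·m²; I = I_cm + md² = 0.007039 + 0.310 × 0.2610² = 0.02816 kg·m².
T = 2π√(0.02816/(0.310 × 1.37 × 0.2610)) = 3.17 s.

3.17 s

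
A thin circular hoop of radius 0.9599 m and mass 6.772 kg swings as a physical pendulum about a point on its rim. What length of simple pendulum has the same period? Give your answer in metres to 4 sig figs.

1.920 m

The equivalent simple-pendulum length is L_eq = I/(md), where I is about the pivot and d = 0.95990 m.
I_cm = mR² = 6.2398 kg·m², so I = I_cm + md² = 6.2398 + 6.2398 = 12.480 kg·m².
L_eq = 12.480/(6.772 × 0.95990) = 1.920 m.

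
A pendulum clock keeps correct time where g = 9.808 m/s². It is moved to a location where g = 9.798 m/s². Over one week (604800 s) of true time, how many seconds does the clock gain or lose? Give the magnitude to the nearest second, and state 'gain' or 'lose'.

lose 308 s

The clock's period scales as T ∝ 1/√g, so T'/T = √(9.808/9.798) = 1.00051.
In 604800 s of true time the clock registers 604800/1.00051 = 604491.6 s, so it loses 308 s.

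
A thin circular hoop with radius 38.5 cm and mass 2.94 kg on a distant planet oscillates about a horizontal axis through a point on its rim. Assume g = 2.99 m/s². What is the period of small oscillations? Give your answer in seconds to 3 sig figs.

I_cm = mr² = 0.4358 kg·m². The pivot is at distance d = 0.385 m from the centre of mass.
By the parallel-axis theorem, I = I_cm + md² = 0.4358 + 0.4358 = 0.8716 kg·m².
T = 2π√(I/(mgd)) = 2π√(0.8716/(2.94 × 2.99 × 0.385)) = 3.19 s.

3.19 s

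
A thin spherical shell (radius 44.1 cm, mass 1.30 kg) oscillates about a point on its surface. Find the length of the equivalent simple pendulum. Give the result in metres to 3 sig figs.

0.735 m

The equivalent simple-pendulum length is L_eq = I/(md), where I is about the pivot and d = 0.4410 m.
I_cm = (2/3)mR² = 0.1686 kg·m², so I = I_cm + md² = 0.1686 + 0.2528 = 0.4214 kg·m².
L_eq = 0.4214/(1.30 × 0.4410) = 0.735 m.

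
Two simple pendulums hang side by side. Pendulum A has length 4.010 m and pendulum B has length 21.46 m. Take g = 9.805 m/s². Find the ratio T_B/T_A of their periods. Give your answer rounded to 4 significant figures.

2.313

T ∝ √L, so T_B/T_A = √(L_B/L_A) = √(21.46/4.010) = 2.313.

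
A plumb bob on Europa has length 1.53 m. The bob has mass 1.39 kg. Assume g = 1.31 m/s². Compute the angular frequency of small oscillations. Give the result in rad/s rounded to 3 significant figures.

0.925 rad/s

ω = √(g/L) = √(1.31/1.53) = 0.925 rad/s.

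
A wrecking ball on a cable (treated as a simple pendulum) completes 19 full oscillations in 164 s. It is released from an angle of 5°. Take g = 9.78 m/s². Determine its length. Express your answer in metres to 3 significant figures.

T = 164/19 = 8.632 s.
From T = 2π√(L/g), L = gT²/(4π²) = 9.78 × 8.632²/(4π²) = 18.5 m.

18.5 m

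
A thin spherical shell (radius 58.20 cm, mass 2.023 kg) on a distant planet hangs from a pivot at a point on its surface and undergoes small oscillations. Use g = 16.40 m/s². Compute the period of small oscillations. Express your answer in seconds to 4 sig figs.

1.528 s

I_cm = (2/3)mr² = 0.45683 kg·m². The pivot is at distance d = 0.5820 m from the centre of mass.
By the parallel-axis theorem, I = I_cm + md² = 0.45683 + 0.68524 = 1.1421 kg·m².
T = 2π√(I/(mgd)) = 2π√(1.1421/(2.023 × 16.40 × 0.5820)) = 1.528 s.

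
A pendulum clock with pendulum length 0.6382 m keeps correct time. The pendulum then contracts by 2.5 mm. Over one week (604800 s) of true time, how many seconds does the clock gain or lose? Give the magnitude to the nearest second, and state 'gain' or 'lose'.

T ∝ √L, so T'/T = √(0.63570/0.6382) = 0.998039.
In 604800 s of true time the clock registers 604800/0.998039 = 605988.1 s, so it gains 1188 s.

gain 1188 s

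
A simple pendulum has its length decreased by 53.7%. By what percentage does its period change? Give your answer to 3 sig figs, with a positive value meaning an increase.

T ∝ √L, so T'/T = √(0.4630) = 0.6804.
Percentage change in T = (0.6804 − 1) × 100% = -32.0%.

-32.0%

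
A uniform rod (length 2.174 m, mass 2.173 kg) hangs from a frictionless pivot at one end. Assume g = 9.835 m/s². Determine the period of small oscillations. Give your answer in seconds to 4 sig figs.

2.412 s

For a physical pendulum T = 2π√(I/(mgd)), with d = 1.0870 m from pivot to centre of mass.
I_cm = mL²/12 = 2.173 × 2.174²/12 = 0.85585 kg·m²; I = I_cm + md² = 0.85585 + 2.173 × 1.0870² = 3.4234 kg·m².
T = 2π√(3.4234/(2.173 × 9.835 × 1.0870)) = 2.412 s.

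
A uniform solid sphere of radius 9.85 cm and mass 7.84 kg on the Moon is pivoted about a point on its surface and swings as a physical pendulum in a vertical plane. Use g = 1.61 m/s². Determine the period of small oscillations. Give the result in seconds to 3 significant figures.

I_cm = (2/5)mr² = 0.03043 kg·m². The pivot is at distance d = 0.0985 m from the centre of mass.
By the parallel-axis theorem, I = I_cm + md² = 0.03043 + 0.07607 = 0.1065 kg·m².
T = 2π√(I/(mgd)) = 2π√(0.1065/(7.84 × 1.61 × 0.0985)) = 1.84 s.

1.84 s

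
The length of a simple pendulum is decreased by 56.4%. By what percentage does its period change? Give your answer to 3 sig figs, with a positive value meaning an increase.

-34.0%

T ∝ √L, so T'/T = √(0.4360) = 0.6603.
Percentage change in T = (0.6603 − 1) × 100% = -34.0%.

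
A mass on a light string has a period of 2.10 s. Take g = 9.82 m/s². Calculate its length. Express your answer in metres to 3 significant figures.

1.10 m

From T = 2π√(L/g), L = gT²/(4π²) = 9.82 × 2.100²/(4π²) = 1.10 m.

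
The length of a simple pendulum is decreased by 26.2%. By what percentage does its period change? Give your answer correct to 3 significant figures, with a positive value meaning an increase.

-14.1%

T ∝ √L, so T'/T = √(0.7380) = 0.8591.
Percentage change in T = (0.8591 − 1) × 100% = -14.1%.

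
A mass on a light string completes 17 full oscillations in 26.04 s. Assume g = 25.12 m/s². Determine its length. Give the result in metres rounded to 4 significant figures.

T = 26.04/17 = 1.5318 s.
From T = 2π√(L/g), L = gT²/(4π²) = 25.12 × 1.5318²/(4π²) = 1.493 m.

1.493 m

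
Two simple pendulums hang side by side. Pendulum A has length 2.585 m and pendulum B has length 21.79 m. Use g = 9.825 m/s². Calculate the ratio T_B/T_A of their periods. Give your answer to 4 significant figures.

2.903

T ∝ √L, so T_B/T_A = √(L_B/L_A) = √(21.79/2.585) = 2.903.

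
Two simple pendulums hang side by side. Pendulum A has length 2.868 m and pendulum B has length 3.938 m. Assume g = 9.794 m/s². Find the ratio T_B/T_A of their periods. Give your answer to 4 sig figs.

T ∝ √L, so T_B/T_A = √(L_B/L_A) = √(3.938/2.868) = 1.172.

1.172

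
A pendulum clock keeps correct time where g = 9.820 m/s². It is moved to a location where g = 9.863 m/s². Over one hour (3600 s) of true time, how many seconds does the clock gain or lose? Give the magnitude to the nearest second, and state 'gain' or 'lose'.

gain 8 s

The clock's period scales as T ∝ 1/√g, so T'/T = √(9.820/9.863) = 0.997818.
In 3600 s of true time the clock registers 3600/0.997818 = 3607.9 s, so it gains 8 s.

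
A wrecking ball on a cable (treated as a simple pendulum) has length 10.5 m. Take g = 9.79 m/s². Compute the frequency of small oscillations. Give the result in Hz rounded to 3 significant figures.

0.154 Hz

T = 2π√(L/g) = 2π√(10.5/9.79) = 6.507 s, so f = 1/T = 0.154 Hz.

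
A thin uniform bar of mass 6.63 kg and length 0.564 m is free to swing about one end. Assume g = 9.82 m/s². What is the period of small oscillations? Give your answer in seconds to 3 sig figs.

For a physical pendulum T = 2π√(I/(mgd)), with d = 0.2820 m from pivot to centre of mass.
I_cm = mL²/12 = 6.63 × 0.564²/12 = 0.1757 kg·m²; I = I_cm + md² = 0.1757 + 6.63 × 0.2820² = 0.7030 kg·m².
T = 2π√(0.7030/(6.63 × 9.82 × 0.2820)) = 1.23 s.

1.23 s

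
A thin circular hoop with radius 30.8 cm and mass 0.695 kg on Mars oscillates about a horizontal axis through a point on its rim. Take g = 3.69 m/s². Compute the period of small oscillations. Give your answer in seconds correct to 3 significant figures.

2.57 s

I_cm = mr² = 0.06593 kg·m². The pivot is at distance d = 0.308 m from the centre of mass.
By the parallel-axis theorem, I = I_cm + md² = 0.06593 + 0.06593 = 0.1319 kg·m².
T = 2π√(I/(mgd)) = 2π√(0.1319/(0.695 × 3.69 × 0.308)) = 2.57 s.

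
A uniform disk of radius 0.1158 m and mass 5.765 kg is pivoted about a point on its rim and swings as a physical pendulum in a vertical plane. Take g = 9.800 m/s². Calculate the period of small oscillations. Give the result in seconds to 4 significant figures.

I_cm = ½mr² = 0.038653 kg·m². The pivot is at distance d = 0.1158 m from the centre of mass.
By the parallel-axis theorem, I = I_cm + md² = 0.038653 + 0.077307 = 0.11596 kg·m².
T = 2π√(I/(mgd)) = 2π√(0.11596/(5.765 × 9.800 × 0.1158)) = 0.8365 s.

0.8365 s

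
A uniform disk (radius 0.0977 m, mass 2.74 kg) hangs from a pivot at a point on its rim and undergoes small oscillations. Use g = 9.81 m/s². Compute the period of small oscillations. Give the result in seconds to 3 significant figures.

I_cm = ½mr² = 0.01308 kg·m². The pivot is at distance d = 0.0977 m from the centre of mass.
By the parallel-axis theorem, I = I_cm + md² = 0.01308 + 0.02615 = 0.03923 kg·m².
T = 2π√(I/(mgd)) = 2π√(0.03923/(2.74 × 9.81 × 0.0977)) = 0.768 s.

0.768 s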